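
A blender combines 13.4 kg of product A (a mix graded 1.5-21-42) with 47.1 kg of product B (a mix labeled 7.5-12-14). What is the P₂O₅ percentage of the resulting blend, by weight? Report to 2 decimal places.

13.99% P₂O₅

Total mass = 13.4 + 47.1 = 60.5 kg.
P₂O₅ mass = 21%×13.4 + 12%×47.1 = 8.466 kg.
% P₂O₅ = 8.466 / 60.5 = 13.9934%.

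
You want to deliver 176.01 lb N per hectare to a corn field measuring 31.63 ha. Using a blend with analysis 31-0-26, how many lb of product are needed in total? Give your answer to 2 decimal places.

Product per hectare = 176.01 / 31% = 567.774 lb.
Total product = 567.774 × 31.63 = 17958.698 lb.

17958.70 lb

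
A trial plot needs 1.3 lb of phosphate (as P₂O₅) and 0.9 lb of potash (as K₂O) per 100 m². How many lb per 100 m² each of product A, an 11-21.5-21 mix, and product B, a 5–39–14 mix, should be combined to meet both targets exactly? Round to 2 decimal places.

Let a = lb of product A, b = lb of product B (per 100 m²).
P₂O₅: 0.215·a + 0.39·b = 1.3
K₂O: 0.21·a + 0.14·b = 0.9
Eliminate b: (row1) − 0.39/0.14·(row2) → -0.37·a = -1.20714, so a = 3.26255.
Then b = (0.9 − 0.21·3.26255) / 0.14 = 1.53475.

3.26 lb product A, 1.53 lb product B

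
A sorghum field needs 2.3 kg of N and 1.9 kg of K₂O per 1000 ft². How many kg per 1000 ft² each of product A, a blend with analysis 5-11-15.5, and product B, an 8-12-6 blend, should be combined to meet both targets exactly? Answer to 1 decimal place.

Let a = kg of product A, b = kg of product B (per 1000 ft²).
N: 0.05·a + 0.08·b = 2.3
K₂O: 0.155·a + 0.06·b = 1.9
Eliminate a: (row1) − 0.05/0.155·(row2) → 0.0606452·b = 1.6871, so b = 27.8191.
Back-substitute: a = (2.3 − 0.08·27.8191) / 0.05 = 1.48936.

1.5 kg product A, 27.8 kg product B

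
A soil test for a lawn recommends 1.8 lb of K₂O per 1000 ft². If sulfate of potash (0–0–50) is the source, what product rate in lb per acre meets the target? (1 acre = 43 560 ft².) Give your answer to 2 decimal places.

Product per 1000 ft² = 1.8 / 50% = 3.6 lb.
Convert to per acre: 3.6 × 43.56 = 156.816 lb.

156.82 lb of product per acre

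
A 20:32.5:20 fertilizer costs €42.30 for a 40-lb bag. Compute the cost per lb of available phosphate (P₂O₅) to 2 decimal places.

€3.25 per lb P₂O₅

P₂O₅ in bag = 40 × 32.5% = 13 lb.
Cost per lb P₂O₅ = €42.30 / 13 = €3.2538.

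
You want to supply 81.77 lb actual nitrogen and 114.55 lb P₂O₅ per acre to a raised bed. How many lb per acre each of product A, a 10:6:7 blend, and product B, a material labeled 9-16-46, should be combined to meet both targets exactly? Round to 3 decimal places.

With a, b = lb per acre of product A and product B:
N: 0.1·a + 0.09·b = 81.77
P₂O₅: 0.06·a + 0.16·b = 114.55
Eliminate b: (row1) − 0.09/0.16·(row2) → 0.06625·a = 17.3356, so a = 261.6698.
Then b = (114.55 − 0.06·261.6698) / 0.16 = 617.8113.

261.670 lb product A, 617.811 lb product B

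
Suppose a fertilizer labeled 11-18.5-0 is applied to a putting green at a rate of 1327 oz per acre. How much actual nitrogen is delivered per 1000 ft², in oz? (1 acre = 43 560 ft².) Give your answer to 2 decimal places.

nitrogen per acre = 1327 × 11% = 145.97 oz.
Convert to per 1000 ft²: 145.97 × 0.0229568 = 3.35101 oz.

3.35 oz N per thousand sq ft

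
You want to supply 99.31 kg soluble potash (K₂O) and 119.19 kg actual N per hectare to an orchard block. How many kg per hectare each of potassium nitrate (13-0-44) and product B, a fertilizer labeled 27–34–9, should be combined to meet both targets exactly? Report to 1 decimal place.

Let a = kg of potassium nitrate, b = kg of product B (per hectare).
K₂O: 0.44·a + 0.09·b = 99.31
N: 0.13·a + 0.27·b = 119.19
From row1: a = (99.31 − 0.09·b) / 0.44.
Into row2: 0.13·(99.31 − 0.09·b)/0.44 + 0.27·b = 119.19 → b = 369.125, a = 150.202.

150.2 kg potassium nitrate, 369.1 kg product B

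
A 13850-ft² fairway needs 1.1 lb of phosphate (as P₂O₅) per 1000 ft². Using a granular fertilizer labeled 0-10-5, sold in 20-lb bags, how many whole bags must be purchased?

8 bags

Product per 1000 ft² = 1.1 / 10% = 11 lb.
Total product = 11 × 13850 / 1000 = 152.35 lb.
Bags = ⌈152.35 / 20⌉ = 8.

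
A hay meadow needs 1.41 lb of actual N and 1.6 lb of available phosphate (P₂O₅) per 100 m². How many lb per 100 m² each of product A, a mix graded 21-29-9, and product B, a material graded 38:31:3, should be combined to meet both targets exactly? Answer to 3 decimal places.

With a, b = lb per 100 m² of product A and product B:
N: 0.21·a + 0.38·b = 1.41
P₂O₅: 0.29·a + 0.31·b = 1.6
From row1: a = (1.41 − 0.38·b) / 0.21.
Into row2: 0.29·(1.41 − 0.38·b)/0.21 + 0.31·b = 1.6 → b = 1.61641, a = 3.78936.

3.789 lb product A, 1.616 lb product B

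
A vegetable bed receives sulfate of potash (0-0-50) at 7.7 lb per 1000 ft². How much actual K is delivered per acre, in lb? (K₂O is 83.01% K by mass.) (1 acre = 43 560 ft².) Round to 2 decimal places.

139.21 lb K per acre

K₂O per 1000 ft² = 7.7 × 50% = 3.85 lb.
Elemental K = 3.85 × 0.8301 = 3.19589 lb per 1000 ft².
Convert to per acre: 3.19589 × 43.56 = 139.213 lb.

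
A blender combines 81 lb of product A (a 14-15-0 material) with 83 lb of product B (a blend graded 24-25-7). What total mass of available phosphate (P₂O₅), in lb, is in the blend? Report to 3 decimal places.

32.900 lb P₂O₅

P₂O₅ mass = 15%×81 + 25%×83 = 32.9 lb.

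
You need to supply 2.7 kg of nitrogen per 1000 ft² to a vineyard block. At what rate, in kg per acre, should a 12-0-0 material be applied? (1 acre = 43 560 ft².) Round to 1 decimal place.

980.1 kg of product per acre

Product per 1000 ft² = 2.7 / 12% = 22.5 kg.
Convert to per acre: 22.5 × 43.56 = 980.1 kg.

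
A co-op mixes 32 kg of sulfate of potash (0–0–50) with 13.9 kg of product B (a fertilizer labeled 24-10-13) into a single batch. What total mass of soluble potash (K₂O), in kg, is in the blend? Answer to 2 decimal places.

K₂O mass = 50%×32 + 13%×13.9 = 17.807 kg.

17.81 kg K₂O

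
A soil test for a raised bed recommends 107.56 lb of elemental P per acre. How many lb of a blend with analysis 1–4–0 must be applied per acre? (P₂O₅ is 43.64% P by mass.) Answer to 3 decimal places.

As P₂O₅: 107.56 / 0.4364 = 246.471 lb per acre.
Product per acre = 246.471 / 4% = 6161.7782 lb.

6161.778 lb of product per acre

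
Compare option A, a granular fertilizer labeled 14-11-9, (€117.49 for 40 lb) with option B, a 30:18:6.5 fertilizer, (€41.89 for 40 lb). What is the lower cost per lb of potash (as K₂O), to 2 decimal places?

option A: K₂O per bag = 40 × 9% = 3.6 lb; cost = 117.49 / 3.6 = €32.6361/lb K₂O.
option B: K₂O per bag = 40 × 6.5% = 2.6 lb; cost = 41.89 / 2.6 = €16.1115/lb K₂O.
option B is cheaper.

€16.11 per lb K₂O (option B)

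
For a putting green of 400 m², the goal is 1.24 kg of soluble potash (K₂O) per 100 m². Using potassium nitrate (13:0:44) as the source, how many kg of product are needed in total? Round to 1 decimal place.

Product per 100 m² = 1.24 / 44% = 2.81818 kg.
Total product = 2.81818 × 400 / 100 = 11.2727 kg.

11.3 kg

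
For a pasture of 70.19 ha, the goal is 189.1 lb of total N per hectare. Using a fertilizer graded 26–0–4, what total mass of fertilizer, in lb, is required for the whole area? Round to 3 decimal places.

Product per hectare = 189.1 / 26% = 727.308 lb.
Total product = 727.308 × 70.19 = 51049.7269 lb.

51049.727 lb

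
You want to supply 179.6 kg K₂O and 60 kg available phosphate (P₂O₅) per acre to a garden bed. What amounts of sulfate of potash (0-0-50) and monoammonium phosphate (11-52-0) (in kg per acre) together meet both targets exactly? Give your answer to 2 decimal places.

359.20 kg sulfate of potash, 115.38 kg monoammonium phosphate

With a, b = kg per acre of sulfate of potash and monoammonium phosphate:
K₂O: 0.5·a + 0·b = 179.6
P₂O₅: 0·a + 0.52·b = 60
Solving simultaneously: a = 359.2, b = 115.3846.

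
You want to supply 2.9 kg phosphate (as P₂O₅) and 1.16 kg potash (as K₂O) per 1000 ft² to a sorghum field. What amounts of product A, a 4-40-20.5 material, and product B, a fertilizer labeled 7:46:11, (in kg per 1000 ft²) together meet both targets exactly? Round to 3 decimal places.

4.266 kg product A, 2.594 kg product B

With a, b = kg per 1000 ft² of product A and product B:
P₂O₅: 0.4·a + 0.46·b = 2.9
K₂O: 0.205·a + 0.11·b = 1.16
From row1: a = (2.9 − 0.46·b) / 0.4.
Into row2: 0.205·(2.9 − 0.46·b)/0.4 + 0.11·b = 1.16 → b = 2.59443, a = 4.2664.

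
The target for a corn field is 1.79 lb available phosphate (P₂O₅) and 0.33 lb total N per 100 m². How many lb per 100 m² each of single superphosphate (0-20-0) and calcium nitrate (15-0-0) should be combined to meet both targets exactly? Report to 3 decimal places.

Per-100 m² balance (a = single superphosphate, b = calcium nitrate):
P₂O₅: 0.2·a + 0·b = 1.79
N: 0·a + 0.15·b = 0.33
Solving simultaneously: a = 8.95, b = 2.2.

8.950 lb single superphosphate, 2.200 lb calcium nitrate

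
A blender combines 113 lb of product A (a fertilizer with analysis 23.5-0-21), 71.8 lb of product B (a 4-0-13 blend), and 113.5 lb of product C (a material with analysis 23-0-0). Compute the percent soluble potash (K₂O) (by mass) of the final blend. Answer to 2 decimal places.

11.08% K₂O

Total mass = 113 + 71.8 + 113.5 = 298.3 lb.
K₂O mass = 21%×113 + 13%×71.8 + 0%×113.5 = 33.064 lb.
% K₂O = 33.064 / 298.3 = 11.0841%.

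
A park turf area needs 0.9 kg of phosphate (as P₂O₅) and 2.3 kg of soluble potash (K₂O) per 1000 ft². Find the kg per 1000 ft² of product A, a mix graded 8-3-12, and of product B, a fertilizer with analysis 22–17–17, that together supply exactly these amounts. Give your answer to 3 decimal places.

15.556 kg product A, 2.549 kg product B

With a, b = kg per 1000 ft² of product A and product B:
P₂O₅: 0.03·a + 0.17·b = 0.9
K₂O: 0.12·a + 0.17·b = 2.3
Eliminate a: (row1) − 0.03/0.12·(row2) → 0.1275·b = 0.325, so b = 2.54902.
Back-substitute: a = (0.9 − 0.17·2.54902) / 0.03 = 15.5556.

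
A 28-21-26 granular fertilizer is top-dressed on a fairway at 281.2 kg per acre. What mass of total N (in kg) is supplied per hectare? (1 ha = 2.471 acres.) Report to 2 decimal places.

194.56 kg N per hectare

nitrogen per acre = 281.2 × 28% = 78.736 kg.
Convert to per hectare: 78.736 × 2.471 = 194.557 kg.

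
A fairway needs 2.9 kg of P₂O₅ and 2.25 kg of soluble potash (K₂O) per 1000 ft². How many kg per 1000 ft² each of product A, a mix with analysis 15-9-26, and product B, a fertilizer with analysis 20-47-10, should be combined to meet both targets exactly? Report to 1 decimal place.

With a, b = kg per 1000 ft² of product A and product B:
P₂O₅: 0.09·a + 0.47·b = 2.9
K₂O: 0.26·a + 0.1·b = 2.25
Solving simultaneously: a = 6.78004, b = 4.87191.

6.8 kg product A, 4.9 kg product B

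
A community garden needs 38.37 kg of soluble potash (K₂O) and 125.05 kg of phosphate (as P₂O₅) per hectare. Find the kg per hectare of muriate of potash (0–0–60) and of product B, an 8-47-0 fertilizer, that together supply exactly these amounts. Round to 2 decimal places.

63.95 kg muriate of potash, 266.06 kg product B

Per-hectare balance (a = muriate of potash, b = product B):
K₂O: 0.6·a + 0·b = 38.37
P₂O₅: 0·a + 0.47·b = 125.05
Solving simultaneously: a = 63.95, b = 266.064.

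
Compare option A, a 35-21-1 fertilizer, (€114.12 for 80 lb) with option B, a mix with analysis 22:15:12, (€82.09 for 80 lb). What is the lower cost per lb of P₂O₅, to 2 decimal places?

€6.79 per lb P₂O₅ (option A)

option A: P₂O₅ per bag = 80 × 21% = 16.8 lb; cost = 114.12 / 16.8 = €6.7929/lb P₂O₅.
option B: P₂O₅ per bag = 80 × 15% = 12 lb; cost = 82.09 / 12 = €6.8408/lb P₂O₅.
option A is cheaper.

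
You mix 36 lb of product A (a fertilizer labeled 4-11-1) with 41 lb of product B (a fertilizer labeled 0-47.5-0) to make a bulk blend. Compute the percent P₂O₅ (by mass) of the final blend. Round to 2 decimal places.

Total mass = 36 + 41 = 77 lb.
P₂O₅ mass = 11%×36 + 47.5%×41 = 23.435 lb.
% P₂O₅ = 23.435 / 77 = 30.4351%.

30.44% P₂O₅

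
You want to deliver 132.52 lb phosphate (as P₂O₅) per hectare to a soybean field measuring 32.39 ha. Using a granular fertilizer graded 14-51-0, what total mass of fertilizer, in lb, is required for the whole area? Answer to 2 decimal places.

Product per hectare = 132.52 / 51% = 259.843 lb.
Total product = 259.843 × 32.39 = 8416.319 lb.

8416.32 lb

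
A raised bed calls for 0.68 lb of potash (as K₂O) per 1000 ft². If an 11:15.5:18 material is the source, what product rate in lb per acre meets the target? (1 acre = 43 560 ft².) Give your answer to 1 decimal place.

164.6 lb of product per acre

Product per 1000 ft² = 0.68 / 18% = 3.77778 lb.
Convert to per acre: 3.77778 × 43.56 = 164.56 lb.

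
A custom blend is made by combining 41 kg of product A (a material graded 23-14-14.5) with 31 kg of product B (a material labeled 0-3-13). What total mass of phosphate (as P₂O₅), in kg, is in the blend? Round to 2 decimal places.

P₂O₅ mass = 14%×41 + 3%×31 = 6.67 kg.

6.67 kg P₂O₅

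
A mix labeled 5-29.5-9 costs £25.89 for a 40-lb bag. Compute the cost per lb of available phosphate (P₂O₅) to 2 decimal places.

P₂O₅ in bag = 40 × 29.5% = 11.8 lb.
Cost per lb P₂O₅ = £25.89 / 11.8 = £2.1941.

£2.19 per lb P₂O₅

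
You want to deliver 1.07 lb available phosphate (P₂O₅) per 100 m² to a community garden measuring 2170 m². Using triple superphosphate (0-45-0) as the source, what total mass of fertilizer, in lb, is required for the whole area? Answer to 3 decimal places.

Product per 100 m² = 1.07 / 45% = 2.37778 lb.
Total product = 2.37778 × 2170 / 100 = 51.5978 lb.

51.598 lb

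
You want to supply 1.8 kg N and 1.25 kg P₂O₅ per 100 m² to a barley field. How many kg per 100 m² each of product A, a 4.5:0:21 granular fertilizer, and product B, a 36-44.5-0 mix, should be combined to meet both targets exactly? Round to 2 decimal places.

With a, b = kg per 100 m² of product A and product B:
N: 0.045·a + 0.36·b = 1.8
P₂O₅: 0·a + 0.445·b = 1.25
Solving simultaneously: a = 17.5281, b = 2.80899.

17.53 kg product A, 2.81 kg product B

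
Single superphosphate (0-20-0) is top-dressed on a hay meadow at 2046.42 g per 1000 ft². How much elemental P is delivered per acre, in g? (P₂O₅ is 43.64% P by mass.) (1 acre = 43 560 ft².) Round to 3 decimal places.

P₂O₅ per 1000 ft² = 2046.42 × 20% = 409.284 g.
Elemental P = 409.284 × 0.4364 = 178.612 g per 1000 ft².
Convert to per acre: 178.612 × 43.56 = 7780.3186 g.

7780.319 g P per acre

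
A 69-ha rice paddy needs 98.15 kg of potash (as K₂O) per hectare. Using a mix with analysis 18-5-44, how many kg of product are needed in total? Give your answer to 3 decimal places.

15391.705 kg

Product per hectare = 98.15 / 44% = 223.068 kg.
Total product = 223.068 × 69 = 15391.7045 kg.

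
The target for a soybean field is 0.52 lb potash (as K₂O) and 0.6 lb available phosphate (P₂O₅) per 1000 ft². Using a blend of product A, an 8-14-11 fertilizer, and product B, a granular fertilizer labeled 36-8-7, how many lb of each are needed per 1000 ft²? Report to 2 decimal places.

0.40 lb product A, 6.80 lb product B

Per-1000 ft² balance (a = product A, b = product B):
K₂O: 0.11·a + 0.07·b = 0.52
P₂O₅: 0.14·a + 0.08·b = 0.6
Solving simultaneously: a = 0.4, b = 6.8.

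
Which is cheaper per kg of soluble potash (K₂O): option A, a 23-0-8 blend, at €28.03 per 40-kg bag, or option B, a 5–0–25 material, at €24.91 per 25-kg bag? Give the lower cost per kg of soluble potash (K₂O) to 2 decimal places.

€3.99 per kg K₂O (option B)

option A: K₂O per bag = 40 × 8% = 3.2 kg; cost = 28.03 / 3.2 = €8.7594/kg K₂O.
option B: K₂O per bag = 25 × 25% = 6.25 kg; cost = 24.91 / 6.25 = €3.9856/kg K₂O.
option B is cheaper.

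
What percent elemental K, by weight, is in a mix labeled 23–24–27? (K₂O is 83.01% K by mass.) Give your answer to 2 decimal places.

22.41% K

%K = 27 × 0.8301 = 22.4127%.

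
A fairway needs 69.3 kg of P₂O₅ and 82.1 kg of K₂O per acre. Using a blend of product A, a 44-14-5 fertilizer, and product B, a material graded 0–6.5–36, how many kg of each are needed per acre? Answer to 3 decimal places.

With a, b = kg per acre of product A and product B:
P₂O₅: 0.14·a + 0.065·b = 69.3
K₂O: 0.05·a + 0.36·b = 82.1
Eliminate a: (row1) − 0.14/0.05·(row2) → -0.943·b = -160.58, so b = 170.2863.
Back-substitute: a = (69.3 − 0.065·170.2863) / 0.14 = 415.93849.

415.938 kg product A, 170.286 kg product B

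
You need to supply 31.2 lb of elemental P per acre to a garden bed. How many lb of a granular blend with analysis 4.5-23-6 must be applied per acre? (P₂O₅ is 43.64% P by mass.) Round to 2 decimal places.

As P₂O₅: 31.2 / 0.4364 = 71.494 lb per acre.
Product per acre = 71.494 / 23% = 310.844 lb.

310.84 lb of product per acre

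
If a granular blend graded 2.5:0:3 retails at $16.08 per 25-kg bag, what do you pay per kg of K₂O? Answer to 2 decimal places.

$21.44 per kg K₂O

K₂O in bag = 25 × 3% = 0.75 kg.
Cost per kg K₂O = $16.08 / 0.75 = $21.4400.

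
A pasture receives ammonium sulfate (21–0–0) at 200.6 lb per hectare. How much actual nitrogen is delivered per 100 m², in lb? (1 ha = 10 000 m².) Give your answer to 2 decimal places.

nitrogen per hectare = 200.6 × 21% = 42.126 lb.
Convert to per 100 m²: 42.126 × 0.01 = 0.42126 lb.

0.42 lb N per hundred sq m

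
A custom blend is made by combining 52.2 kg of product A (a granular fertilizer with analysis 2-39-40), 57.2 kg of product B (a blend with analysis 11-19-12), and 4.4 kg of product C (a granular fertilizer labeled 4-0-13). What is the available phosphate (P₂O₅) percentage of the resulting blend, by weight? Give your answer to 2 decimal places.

27.44% P₂O₅

Total mass = 52.2 + 57.2 + 4.4 = 113.8 kg.
P₂O₅ mass = 39%×52.2 + 19%×57.2 + 0%×4.4 = 31.226 kg.
% P₂O₅ = 31.226 / 113.8 = 27.4394%.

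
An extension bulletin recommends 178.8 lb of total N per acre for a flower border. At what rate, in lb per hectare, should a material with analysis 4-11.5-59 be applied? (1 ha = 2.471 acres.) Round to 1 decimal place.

Product per acre = 178.8 / 4% = 4470 lb.
Convert to per hectare: 4470 × 2.471 = 11045.37 lb.

11045.4 lb of product per hectare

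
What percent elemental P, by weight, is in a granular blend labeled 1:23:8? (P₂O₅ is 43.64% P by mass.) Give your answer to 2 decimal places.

%P = 23 × 0.4364 = 10.0372%.

10.04% P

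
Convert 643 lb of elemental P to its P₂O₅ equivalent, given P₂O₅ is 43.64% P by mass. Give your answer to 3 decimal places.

P₂O₅ = 643 / 0.4364 = 1473.4189 lb.

1473.419 lb P₂O₅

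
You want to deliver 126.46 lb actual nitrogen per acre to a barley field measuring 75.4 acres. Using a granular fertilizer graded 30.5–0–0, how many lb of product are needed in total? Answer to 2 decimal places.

31262.57 lb

Product per acre = 126.46 / 30.5% = 414.623 lb.
Total product = 414.623 × 75.4 = 31262.5705 lb.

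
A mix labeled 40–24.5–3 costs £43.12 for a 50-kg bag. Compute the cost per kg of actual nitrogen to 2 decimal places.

£2.16 per kg N

N in bag = 50 × 40% = 20 kg.
Cost per kg N = £43.12 / 20 = £2.1560.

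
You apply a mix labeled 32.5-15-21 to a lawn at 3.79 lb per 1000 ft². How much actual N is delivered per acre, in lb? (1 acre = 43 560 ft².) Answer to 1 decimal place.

nitrogen per 1000 ft² = 3.79 × 32.5% = 1.23175 lb.
Convert to per acre: 1.23175 × 43.56 = 53.655 lb.

53.7 lb N per acre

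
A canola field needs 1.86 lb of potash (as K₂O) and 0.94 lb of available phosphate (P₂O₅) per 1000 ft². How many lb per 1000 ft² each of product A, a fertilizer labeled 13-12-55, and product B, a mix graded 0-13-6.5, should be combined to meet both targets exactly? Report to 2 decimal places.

With a, b = lb per 1000 ft² of product A and product B:
K₂O: 0.55·a + 0.065·b = 1.86
P₂O₅: 0.12·a + 0.13·b = 0.94
Solving simultaneously: a = 2.83673, b = 4.61224.

2.84 lb product A, 4.61 lb product B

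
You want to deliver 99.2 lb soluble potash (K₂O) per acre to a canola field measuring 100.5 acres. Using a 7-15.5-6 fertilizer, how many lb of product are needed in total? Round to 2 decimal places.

166160.00 lb

Product per acre = 99.2 / 6% = 1653.33 lb.
Total product = 1653.33 × 100.5 = 166160 lb.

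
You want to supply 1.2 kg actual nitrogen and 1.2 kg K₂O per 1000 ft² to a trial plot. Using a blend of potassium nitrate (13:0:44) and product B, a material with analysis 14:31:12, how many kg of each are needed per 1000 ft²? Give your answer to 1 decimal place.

Per-1000 ft² balance (a = potassium nitrate, b = product B):
N: 0.13·a + 0.14·b = 1.2
K₂O: 0.44·a + 0.12·b = 1.2
Eliminate a: (row1) − 0.13/0.44·(row2) → 0.104545·b = 0.845455, so b = 8.08696.
Back-substitute: a = (1.2 − 0.14·8.08696) / 0.13 = 0.521739.

0.5 kg potassium nitrate, 8.1 kg product B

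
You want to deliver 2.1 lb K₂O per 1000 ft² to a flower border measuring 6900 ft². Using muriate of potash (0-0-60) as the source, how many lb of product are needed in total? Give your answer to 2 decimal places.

Product per 1000 ft² = 2.1 / 60% = 3.5 lb.
Total product = 3.5 × 6900 / 1000 = 24.15 lb.

24.15 lb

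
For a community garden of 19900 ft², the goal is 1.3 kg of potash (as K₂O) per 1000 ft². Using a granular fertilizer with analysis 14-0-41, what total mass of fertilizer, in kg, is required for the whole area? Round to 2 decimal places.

Product per 1000 ft² = 1.3 / 41% = 3.17073 kg.
Total product = 3.17073 × 19900 / 1000 = 63.0976 kg.

63.10 kg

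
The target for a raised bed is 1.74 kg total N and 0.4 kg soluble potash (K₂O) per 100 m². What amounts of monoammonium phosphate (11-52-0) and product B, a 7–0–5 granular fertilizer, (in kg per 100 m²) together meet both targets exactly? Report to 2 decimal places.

Per-100 m² balance (a = monoammonium phosphate, b = product B):
N: 0.11·a + 0.07·b = 1.74
K₂O: 0·a + 0.05·b = 0.4
Solving simultaneously: a = 10.7273, b = 8.

10.73 kg monoammonium phosphate, 8.00 kg product B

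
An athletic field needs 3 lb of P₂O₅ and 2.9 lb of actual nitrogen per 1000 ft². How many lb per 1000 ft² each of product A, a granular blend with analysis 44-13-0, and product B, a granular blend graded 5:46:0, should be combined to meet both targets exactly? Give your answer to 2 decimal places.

6.04 lb product A, 4.81 lb product B

Per-1000 ft² balance (a = product A, b = product B):
P₂O₅: 0.13·a + 0.46·b = 3
N: 0.44·a + 0.05·b = 2.9
Eliminate b: (row1) − 0.46/0.05·(row2) → -3.918·a = -23.68, so a = 6.0439.
Then b = (2.9 − 0.44·6.0439) / 0.05 = 4.81368.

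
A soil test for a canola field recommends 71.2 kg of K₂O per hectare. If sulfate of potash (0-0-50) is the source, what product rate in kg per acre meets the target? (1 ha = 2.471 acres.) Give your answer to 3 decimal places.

Product per hectare = 71.2 / 50% = 142.4 kg.
Convert to per acre: 142.4 × 0.404694 = 57.62849 kg.

57.628 kg of product per acre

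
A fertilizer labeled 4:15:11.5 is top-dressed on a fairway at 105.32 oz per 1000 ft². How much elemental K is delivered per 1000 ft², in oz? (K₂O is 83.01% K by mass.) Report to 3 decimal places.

10.054 oz K per thousand sq ft

K₂O per 1000 ft² = 105.32 × 11.5% = 12.1118 oz.
Elemental K = 12.1118 × 0.8301 = 10.05401 oz per 1000 ft².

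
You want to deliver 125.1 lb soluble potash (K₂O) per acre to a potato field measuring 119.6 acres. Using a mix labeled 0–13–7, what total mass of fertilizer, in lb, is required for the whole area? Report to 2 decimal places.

213742.29 lb

Product per acre = 125.1 / 7% = 1787.14 lb.
Total product = 1787.14 × 119.6 = 213742.286 lb.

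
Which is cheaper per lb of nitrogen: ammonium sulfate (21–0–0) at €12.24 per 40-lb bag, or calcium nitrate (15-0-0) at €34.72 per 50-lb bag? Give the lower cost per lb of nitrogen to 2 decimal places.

ammonium sulfate: N per bag = 40 × 21% = 8.4 lb; cost = 12.24 / 8.4 = €1.4571/lb N.
calcium nitrate: N per bag = 50 × 15% = 7.5 lb; cost = 34.72 / 7.5 = €4.6293/lb N.
ammonium sulfate is cheaper.

€1.46 per lb N (ammonium sulfate)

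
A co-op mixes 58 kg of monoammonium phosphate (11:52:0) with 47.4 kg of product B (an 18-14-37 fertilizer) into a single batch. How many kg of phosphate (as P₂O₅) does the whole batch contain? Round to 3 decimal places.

P₂O₅ mass = 52%×58 + 14%×47.4 = 36.796 kg.

36.796 kg P₂O₅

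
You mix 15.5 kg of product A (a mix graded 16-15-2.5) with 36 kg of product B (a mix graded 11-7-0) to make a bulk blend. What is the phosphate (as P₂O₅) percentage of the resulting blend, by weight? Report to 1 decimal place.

9.4% P₂O₅

Total mass = 15.5 + 36 = 51.5 kg.
P₂O₅ mass = 15%×15.5 + 7%×36 = 4.845 kg.
% P₂O₅ = 4.845 / 51.5 = 9.40777%.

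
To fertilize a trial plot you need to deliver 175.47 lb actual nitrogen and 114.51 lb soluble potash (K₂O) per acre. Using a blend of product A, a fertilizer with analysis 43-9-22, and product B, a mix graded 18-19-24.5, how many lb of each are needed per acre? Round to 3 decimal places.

340.355 lb product A, 161.763 lb product B

Let a = lb of product A, b = lb of product B (per acre).
N: 0.43·a + 0.18·b = 175.47
K₂O: 0.22·a + 0.245·b = 114.51
Solving simultaneously: a = 340.3551, b = 161.7627.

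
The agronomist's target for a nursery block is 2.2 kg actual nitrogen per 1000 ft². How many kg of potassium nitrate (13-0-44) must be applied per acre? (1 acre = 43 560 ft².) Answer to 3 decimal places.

Product per 1000 ft² = 2.2 / 13% = 16.9231 kg.
Convert to per acre: 16.9231 × 43.56 = 737.1692 kg.

737.169 kg of product per acre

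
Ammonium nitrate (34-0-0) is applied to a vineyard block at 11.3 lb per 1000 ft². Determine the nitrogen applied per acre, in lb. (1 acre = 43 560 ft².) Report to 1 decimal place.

167.4 lb N per acre

nitrogen per 1000 ft² = 11.3 × 34% = 3.842 lb.
Convert to per acre: 3.842 × 43.56 = 167.358 lb.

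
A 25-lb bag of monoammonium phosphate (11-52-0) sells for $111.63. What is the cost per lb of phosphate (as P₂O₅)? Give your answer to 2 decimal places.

P₂O₅ in bag = 25 × 52% = 13 lb.
Cost per lb P₂O₅ = $111.63 / 13 = $8.5869.

$8.59 per lb P₂O₅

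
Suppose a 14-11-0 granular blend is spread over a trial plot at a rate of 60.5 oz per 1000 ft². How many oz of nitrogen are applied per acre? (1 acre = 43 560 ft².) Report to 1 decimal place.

nitrogen per 1000 ft² = 60.5 × 14% = 8.47 oz.
Convert to per acre: 8.47 × 43.56 = 368.953 oz.

369.0 oz N per acre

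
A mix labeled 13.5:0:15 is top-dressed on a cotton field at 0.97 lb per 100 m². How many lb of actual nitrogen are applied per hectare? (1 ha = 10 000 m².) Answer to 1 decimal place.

nitrogen per 100 m² = 0.97 × 13.5% = 0.13095 lb.
Convert to per hectare: 0.13095 × 100 = 13.095 lb.

13.1 lb N per hectare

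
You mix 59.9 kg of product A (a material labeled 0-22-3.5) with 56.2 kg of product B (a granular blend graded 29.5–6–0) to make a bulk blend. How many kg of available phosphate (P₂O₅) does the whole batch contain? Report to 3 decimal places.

P₂O₅ mass = 22%×59.9 + 6%×56.2 = 16.55 kg.

16.550 kg P₂O₅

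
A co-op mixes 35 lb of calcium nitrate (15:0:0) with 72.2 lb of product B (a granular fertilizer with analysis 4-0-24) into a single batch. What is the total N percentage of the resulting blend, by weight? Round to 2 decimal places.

7.59% N

Total mass = 35 + 72.2 = 107.2 lb.
N mass = 15%×35 + 4%×72.2 = 8.138 lb.
% N = 8.138 / 107.2 = 7.59142%.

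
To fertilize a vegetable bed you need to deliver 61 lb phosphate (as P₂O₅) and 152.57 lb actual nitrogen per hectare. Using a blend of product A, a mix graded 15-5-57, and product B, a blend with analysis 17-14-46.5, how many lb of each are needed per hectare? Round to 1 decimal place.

879.2 lb product A, 121.7 lb product B

Let a = lb of product A, b = lb of product B (per hectare).
P₂O₅: 0.05·a + 0.14·b = 61
N: 0.15·a + 0.17·b = 152.57
Eliminate a: (row1) − 0.05/0.15·(row2) → 0.0833333·b = 10.1433, so b = 121.72.
Back-substitute: a = (61 − 0.14·121.72) / 0.05 = 879.184.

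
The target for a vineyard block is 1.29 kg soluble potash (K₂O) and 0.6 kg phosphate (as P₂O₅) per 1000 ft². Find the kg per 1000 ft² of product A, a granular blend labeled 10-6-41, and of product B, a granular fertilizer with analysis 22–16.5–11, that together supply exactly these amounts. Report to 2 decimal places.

Per-1000 ft² balance (a = product A, b = product B):
K₂O: 0.41·a + 0.11·b = 1.29
P₂O₅: 0.06·a + 0.165·b = 0.6
Eliminate b: (row1) − 0.11/0.165·(row2) → 0.37·a = 0.89, so a = 2.40541.
Then b = (0.6 − 0.06·2.40541) / 0.165 = 2.76167.

2.41 kg product A, 2.76 kg product B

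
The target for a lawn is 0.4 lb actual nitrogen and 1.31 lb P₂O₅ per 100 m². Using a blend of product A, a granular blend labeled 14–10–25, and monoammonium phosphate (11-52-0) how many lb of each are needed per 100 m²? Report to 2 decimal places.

1.03 lb product A, 2.32 lb monoammonium phosphate

With a, b = lb per 100 m² of product A and monoammonium phosphate:
N: 0.14·a + 0.11·b = 0.4
P₂O₅: 0.1·a + 0.52·b = 1.31
Solving simultaneously: a = 1.03398, b = 2.32039.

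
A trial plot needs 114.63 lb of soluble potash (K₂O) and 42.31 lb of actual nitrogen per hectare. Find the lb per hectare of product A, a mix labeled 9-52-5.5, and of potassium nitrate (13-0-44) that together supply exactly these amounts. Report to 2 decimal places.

With a, b = lb per hectare of product A and potassium nitrate:
K₂O: 0.055·a + 0.44·b = 114.63
N: 0.09·a + 0.13·b = 42.31
Eliminate a: (row1) − 0.055/0.09·(row2) → 0.360556·b = 88.7739, so b = 246.214.
Back-substitute: a = (114.63 − 0.44·246.214) / 0.055 = 114.468.

114.47 lb product A, 246.21 lb potassium nitrate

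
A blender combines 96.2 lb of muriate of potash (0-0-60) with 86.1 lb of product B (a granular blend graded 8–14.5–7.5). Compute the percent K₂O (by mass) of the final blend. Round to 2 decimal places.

Total mass = 96.2 + 86.1 = 182.3 lb.
K₂O mass = 60%×96.2 + 7.5%×86.1 = 64.1775 lb.
% K₂O = 64.1775 / 182.3 = 35.2043%.

35.20% K₂O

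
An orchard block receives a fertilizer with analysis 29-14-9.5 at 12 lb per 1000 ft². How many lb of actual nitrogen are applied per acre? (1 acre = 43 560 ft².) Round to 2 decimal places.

nitrogen per 1000 ft² = 12 × 29% = 3.48 lb.
Convert to per acre: 3.48 × 43.56 = 151.589 lb.

151.59 lb N per acre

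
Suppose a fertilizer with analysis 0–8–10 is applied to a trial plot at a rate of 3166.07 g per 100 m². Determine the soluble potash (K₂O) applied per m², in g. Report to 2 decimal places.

K₂O per 100 m² = 3166.07 × 10% = 316.607 g.
Convert to per m²: 316.607 × 0.01 = 3.16607 g.

3.17 g K₂O per sq m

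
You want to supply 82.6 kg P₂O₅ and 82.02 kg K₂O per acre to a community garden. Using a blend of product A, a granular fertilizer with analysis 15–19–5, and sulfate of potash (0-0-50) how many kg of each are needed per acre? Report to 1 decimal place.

434.7 kg product A, 120.6 kg sulfate of potash

Let a = kg of product A, b = kg of sulfate of potash (per acre).
P₂O₅: 0.19·a + 0·b = 82.6
K₂O: 0.05·a + 0.5·b = 82.02
Solving simultaneously: a = 434.737, b = 120.566.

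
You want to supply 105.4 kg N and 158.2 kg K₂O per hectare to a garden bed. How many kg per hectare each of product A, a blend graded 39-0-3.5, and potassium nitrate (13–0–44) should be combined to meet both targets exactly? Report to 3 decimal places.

154.505 kg product A, 347.255 kg potassium nitrate

Let a = kg of product A, b = kg of potassium nitrate (per hectare).
N: 0.39·a + 0.13·b = 105.4
K₂O: 0.035·a + 0.44·b = 158.2
Eliminate b: (row1) − 0.13/0.44·(row2) → 0.379659·a = 58.6591, so a = 154.5046.
Then b = (158.2 − 0.035·154.5046) / 0.44 = 347.2553.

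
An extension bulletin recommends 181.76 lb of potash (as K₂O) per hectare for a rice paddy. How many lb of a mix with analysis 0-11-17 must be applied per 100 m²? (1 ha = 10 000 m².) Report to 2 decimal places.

10.69 lb of product per hundred sq m

Product per hectare = 181.76 / 17% = 1069.18 lb.
Convert to per 100 m²: 1069.18 × 0.01 = 10.6918 lb.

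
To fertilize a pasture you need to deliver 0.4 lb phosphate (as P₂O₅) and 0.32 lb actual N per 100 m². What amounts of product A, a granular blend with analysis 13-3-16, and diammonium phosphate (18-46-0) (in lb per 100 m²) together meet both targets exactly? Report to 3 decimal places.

1.382 lb product A, 0.779 lb diammonium phosphate

Let a = lb of product A, b = lb of diammonium phosphate (per 100 m²).
P₂O₅: 0.03·a + 0.46·b = 0.4
N: 0.13·a + 0.18·b = 0.32
Eliminate b: (row1) − 0.46/0.18·(row2) → -0.302222·a = -0.417778, so a = 1.38235.
Then b = (0.32 − 0.13·1.38235) / 0.18 = 0.779412.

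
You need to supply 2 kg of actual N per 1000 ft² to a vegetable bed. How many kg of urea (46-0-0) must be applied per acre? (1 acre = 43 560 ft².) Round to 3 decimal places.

Product per 1000 ft² = 2 / 46% = 4.34783 kg.
Convert to per acre: 4.34783 × 43.56 = 189.3913 kg.

189.391 kg of product per acre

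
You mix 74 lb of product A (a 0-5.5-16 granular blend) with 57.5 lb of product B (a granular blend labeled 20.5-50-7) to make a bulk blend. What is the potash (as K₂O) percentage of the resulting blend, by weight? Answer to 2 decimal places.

Total mass = 74 + 57.5 = 131.5 lb.
K₂O mass = 16%×74 + 7%×57.5 = 15.865 lb.
% K₂O = 15.865 / 131.5 = 12.0646%.

12.06% K₂O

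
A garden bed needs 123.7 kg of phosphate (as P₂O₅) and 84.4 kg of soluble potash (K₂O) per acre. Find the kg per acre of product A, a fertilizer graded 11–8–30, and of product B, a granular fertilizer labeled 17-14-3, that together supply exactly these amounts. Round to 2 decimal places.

204.67 kg product A, 766.62 kg product B

Let a = kg of product A, b = kg of product B (per acre).
P₂O₅: 0.08·a + 0.14·b = 123.7
K₂O: 0.3·a + 0.03·b = 84.4
Solving simultaneously: a = 204.672, b = 766.616.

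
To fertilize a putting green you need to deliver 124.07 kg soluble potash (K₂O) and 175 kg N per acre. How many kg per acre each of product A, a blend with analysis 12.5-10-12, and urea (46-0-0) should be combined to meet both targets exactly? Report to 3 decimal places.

With a, b = kg per acre of product A and urea:
K₂O: 0.12·a + 0·b = 124.07
N: 0.125·a + 0.46·b = 175
Eliminate b: (row1) − 0/0.46·(row2) → 0.12·a = 124.07, so a = 1033.9167.
Then b = (175 − 0.125·1033.9167) / 0.46 = 99.4792.

1033.917 kg product A, 99.479 kg urea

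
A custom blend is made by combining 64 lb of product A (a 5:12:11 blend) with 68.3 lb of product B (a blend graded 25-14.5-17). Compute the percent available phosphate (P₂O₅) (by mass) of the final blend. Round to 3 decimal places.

Total mass = 64 + 68.3 = 132.3 lb.
P₂O₅ mass = 12%×64 + 14.5%×68.3 = 17.5835 lb.
% P₂O₅ = 17.5835 / 132.3 = 13.2906%.

13.291% P₂O₅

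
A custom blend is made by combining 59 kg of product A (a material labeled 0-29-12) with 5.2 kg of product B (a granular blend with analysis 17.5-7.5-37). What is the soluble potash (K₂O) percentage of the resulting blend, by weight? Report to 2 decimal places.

14.02% K₂O

Total mass = 59 + 5.2 = 64.2 kg.
K₂O mass = 12%×59 + 37%×5.2 = 9.004 kg.
% K₂O = 9.004 / 64.2 = 14.0249%.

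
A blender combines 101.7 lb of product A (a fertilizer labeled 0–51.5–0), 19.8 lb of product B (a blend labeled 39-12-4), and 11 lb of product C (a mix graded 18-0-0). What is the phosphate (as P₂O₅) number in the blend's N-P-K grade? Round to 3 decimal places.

41.322% P₂O₅

Total mass = 101.7 + 19.8 + 11 = 132.5 lb.
P₂O₅ mass = 51.5%×101.7 + 12%×19.8 + 0%×11 = 54.7515 lb.
% P₂O₅ = 54.7515 / 132.5 = 41.3219%.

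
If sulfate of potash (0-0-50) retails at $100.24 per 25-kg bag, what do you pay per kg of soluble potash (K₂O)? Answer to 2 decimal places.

$8.02 per kg K₂O

K₂O in bag = 25 × 50% = 12.5 kg.
Cost per kg K₂O = $100.24 / 12.5 = $8.0192.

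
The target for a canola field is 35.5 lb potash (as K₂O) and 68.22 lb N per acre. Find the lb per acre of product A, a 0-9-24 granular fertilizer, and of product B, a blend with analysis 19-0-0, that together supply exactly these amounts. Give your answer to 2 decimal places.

Per-acre balance (a = product A, b = product B):
K₂O: 0.24·a + 0·b = 35.5
N: 0·a + 0.19·b = 68.22
Solving simultaneously: a = 147.917, b = 359.053.

147.92 lb product A, 359.05 lb product B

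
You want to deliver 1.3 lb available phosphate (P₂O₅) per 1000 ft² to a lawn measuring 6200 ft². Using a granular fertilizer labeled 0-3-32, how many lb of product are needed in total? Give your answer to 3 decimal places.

268.667 lb

Product per 1000 ft² = 1.3 / 3% = 43.3333 lb.
Total product = 43.3333 × 6200 / 1000 = 268.6667 lb.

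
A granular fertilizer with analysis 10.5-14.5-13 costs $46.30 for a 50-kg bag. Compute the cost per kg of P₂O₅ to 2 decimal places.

$6.39 per kg P₂O₅

P₂O₅ in bag = 50 × 14.5% = 7.25 kg.
Cost per kg P₂O₅ = $46.30 / 7.25 = $6.3862.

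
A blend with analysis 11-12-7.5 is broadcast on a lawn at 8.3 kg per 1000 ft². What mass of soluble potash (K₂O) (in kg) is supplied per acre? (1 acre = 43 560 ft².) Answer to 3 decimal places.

K₂O per 1000 ft² = 8.3 × 7.5% = 0.6225 kg.
Convert to per acre: 0.6225 × 43.56 = 27.1161 kg.

27.116 kg K₂O per acre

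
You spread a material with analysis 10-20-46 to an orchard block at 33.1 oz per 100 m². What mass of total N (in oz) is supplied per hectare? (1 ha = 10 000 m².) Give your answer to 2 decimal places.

331.00 oz N per hectare

nitrogen per 100 m² = 33.1 × 10% = 3.31 oz.
Convert to per hectare: 3.31 × 100 = 331 oz.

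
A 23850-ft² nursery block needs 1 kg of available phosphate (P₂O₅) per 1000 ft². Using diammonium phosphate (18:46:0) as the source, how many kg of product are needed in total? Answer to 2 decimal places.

51.85 kg

Product per 1000 ft² = 1 / 46% = 2.17391 kg.
Total product = 2.17391 × 23850 / 1000 = 51.8478 kg.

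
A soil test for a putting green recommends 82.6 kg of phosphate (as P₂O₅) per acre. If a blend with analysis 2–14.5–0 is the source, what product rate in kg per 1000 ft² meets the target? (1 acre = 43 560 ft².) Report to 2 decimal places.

Product per acre = 82.6 / 14.5% = 569.655 kg.
Convert to per 1000 ft²: 569.655 × 0.0229568 = 13.0775 kg.

13.08 kg of product per thousand sq ft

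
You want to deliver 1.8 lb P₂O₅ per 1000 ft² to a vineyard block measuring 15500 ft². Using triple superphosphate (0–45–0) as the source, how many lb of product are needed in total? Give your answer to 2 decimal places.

Product per 1000 ft² = 1.8 / 45% = 4 lb.
Total product = 4 × 15500 / 1000 = 62 lb.

62.00 lb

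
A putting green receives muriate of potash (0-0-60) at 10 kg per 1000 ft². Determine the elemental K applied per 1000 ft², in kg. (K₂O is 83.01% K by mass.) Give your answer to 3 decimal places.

4.981 kg K per thousand sq ft

K₂O per 1000 ft² = 10 × 60% = 6 kg.
Elemental K = 6 × 0.8301 = 4.9806 kg per 1000 ft².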